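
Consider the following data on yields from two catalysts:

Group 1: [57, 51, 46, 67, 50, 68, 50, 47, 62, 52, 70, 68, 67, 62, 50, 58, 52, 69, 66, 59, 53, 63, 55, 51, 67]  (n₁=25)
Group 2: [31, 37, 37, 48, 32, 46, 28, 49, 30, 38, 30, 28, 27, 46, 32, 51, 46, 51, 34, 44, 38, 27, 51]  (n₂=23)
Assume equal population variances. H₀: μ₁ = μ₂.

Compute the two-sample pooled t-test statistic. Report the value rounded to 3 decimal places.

test statistic = 8.404

x̄₁=58.400, s₁=7.874, n₁=25
x̄₂=38.304, s₂=8.694, n₂=23
s_p² = [24·7.874² + 22·8.694²]/46 = 68.4972
SE = √(s_p²·(1/25+1/23)) = 2.3912
t = (58.400−38.304)/2.3912 = 8.4039
df = 46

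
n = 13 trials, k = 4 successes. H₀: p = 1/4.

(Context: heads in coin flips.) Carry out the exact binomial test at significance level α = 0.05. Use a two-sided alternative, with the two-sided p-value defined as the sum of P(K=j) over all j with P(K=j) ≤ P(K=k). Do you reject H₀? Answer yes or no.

Exact binomial: n=13, k=4, p₀=1/4=0.2500
P(X=j) = C(n,j)·p₀^j·(1−p₀)^(n−j); p = Σ P(X=j) over j with P(X=j) ≤ P(X=4)
p-value (two-sided) = 0.74835
At α=0.05: p ≥ α → fail to reject H₀

reject H₀: no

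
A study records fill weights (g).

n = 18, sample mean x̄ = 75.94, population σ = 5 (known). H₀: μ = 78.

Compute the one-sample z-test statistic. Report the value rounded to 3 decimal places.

SE = σ/√n = 5/√18 = 1.1785
z = (x̄−μ₀)/SE = (75.94−78)/1.1785 = -1.7480

test statistic = -1.748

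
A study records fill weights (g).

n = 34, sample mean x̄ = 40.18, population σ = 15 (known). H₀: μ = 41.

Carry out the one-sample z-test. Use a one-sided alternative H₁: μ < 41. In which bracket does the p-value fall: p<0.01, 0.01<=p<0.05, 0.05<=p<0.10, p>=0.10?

p-value bracket: p>=0.10

SE = σ/√n = 15/√34 = 2.5725
z = (x̄−μ₀)/SE = (40.18−41)/2.5725 = -0.3188
p-value (one-sided, H₁ less) = 0.37495
→ bracket: p>=0.10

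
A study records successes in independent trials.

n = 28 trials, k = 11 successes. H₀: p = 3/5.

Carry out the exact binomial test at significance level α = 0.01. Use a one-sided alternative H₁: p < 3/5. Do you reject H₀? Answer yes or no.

Exact binomial: n=28, k=11, p₀=3/5=0.6000
P(X≤11) from Σ C(n,i)·p₀^i·(1−p₀)^(n−i)
p-value (one-sided, H₁ less) = 0.02151
At α=0.01: p ≥ α → fail to reject H₀

reject H₀: no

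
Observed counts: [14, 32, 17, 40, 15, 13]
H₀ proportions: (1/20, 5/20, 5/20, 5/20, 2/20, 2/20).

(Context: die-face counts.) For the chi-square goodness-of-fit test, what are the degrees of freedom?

degrees of freedom = 5

df = k − 1 = 6 − 1 = 5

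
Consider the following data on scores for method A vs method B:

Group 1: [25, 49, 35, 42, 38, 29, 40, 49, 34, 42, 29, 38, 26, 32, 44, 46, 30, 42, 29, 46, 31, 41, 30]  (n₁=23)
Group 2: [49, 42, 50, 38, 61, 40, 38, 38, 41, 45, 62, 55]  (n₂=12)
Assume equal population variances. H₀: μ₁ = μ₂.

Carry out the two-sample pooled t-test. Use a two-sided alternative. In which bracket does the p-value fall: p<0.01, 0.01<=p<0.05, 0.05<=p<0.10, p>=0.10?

x̄₁=36.826, s₁=7.475, n₁=23
x̄₂=46.583, s₂=8.806, n₂=12
s_p² = [22·7.475² + 11·8.806²]/33 = 63.0976
SE = √(s_p²·(1/23+1/12)) = 2.8287
t = (36.826−46.583)/2.8287 = -3.4494
df = 33
p-value (two-sided) = 0.00156
→ bracket: p<0.01

p-value bracket: p<0.01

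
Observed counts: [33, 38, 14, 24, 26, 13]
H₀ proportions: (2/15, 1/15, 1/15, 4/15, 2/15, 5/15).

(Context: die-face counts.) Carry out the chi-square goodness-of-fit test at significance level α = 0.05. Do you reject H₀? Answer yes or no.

reject H₀: yes

n = 148; E_i = n·p_i = [19.73, 9.87, 9.87, 39.47, 19.73, 49.33]
χ² = (33−19.73)²/19.73 + (38−9.87)²/9.87 + (14−9.87)²/9.87 + (24−39.47)²/39.47 + (26−19.73)²/19.73 + (13−49.33)²/49.33 = 125.6791
df = 5
p-value (upper-tail) = 0.00000
At α=0.05: p < α → reject H₀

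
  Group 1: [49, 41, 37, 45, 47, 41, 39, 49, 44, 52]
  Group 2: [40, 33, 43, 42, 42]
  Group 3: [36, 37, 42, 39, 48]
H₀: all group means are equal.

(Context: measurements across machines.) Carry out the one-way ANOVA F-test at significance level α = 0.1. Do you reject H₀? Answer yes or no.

Group means [44.40, 40.00, 40.40], grand mean 42.300
SSB = Σnᵢ(x̄ᵢ−x̄)² = 88.600; SSW = ΣΣ(x−x̄ᵢ)² = 373.600
MSB = 88.600/2 = 44.3000; MSW = 373.600/17 = 21.9765
F = MSB/MSW = 2.0158
df = (2, 17)
p-value (upper-tail) = 0.16383
At α=0.1: p ≥ α → fail to reject H₀

reject H₀: no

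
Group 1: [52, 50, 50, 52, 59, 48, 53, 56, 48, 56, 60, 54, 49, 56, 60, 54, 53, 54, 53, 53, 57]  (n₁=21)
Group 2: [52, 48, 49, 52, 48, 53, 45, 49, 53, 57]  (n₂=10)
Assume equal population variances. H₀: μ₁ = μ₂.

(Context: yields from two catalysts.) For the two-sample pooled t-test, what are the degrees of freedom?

degrees of freedom = 29

df = n₁ + n₂ − 2 = 21 + 10 − 2 = 29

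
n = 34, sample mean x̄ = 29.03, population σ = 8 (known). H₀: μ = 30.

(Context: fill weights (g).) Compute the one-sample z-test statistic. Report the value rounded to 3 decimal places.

SE = σ/√n = 8/√34 = 1.3720
z = (x̄−μ₀)/SE = (29.03−30)/1.3720 = -0.7070

test statistic = -0.707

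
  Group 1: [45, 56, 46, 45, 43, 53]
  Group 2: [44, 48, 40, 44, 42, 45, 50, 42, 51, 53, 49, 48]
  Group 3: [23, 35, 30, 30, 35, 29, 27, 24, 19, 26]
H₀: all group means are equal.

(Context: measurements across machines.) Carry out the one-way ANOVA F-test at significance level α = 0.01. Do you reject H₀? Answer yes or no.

Group means [48.00, 46.33, 27.80], grand mean 40.071
SSB = Σnᵢ(x̄ᵢ−x̄)² = 2353.590; SSW = ΣΣ(x−x̄ᵢ)² = 552.267
MSB = 2353.590/2 = 1176.7952; MSW = 552.267/25 = 22.0907
F = MSB/MSW = 53.2712
df = (2, 25)
p-value (upper-tail) = 0.00000
At α=0.01: p < α → reject H₀

reject H₀: yes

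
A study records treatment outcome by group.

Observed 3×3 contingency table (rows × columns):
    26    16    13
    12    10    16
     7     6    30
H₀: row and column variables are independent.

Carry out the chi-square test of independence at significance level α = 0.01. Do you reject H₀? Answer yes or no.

reject H₀: yes

Row totals [55, 38, 43], col totals [45, 32, 59], n=136
χ² = (26−18.20)²/18.20 + (16−12.94)²/12.94 + (13−23.86)²/23.86 + (12−12.57)²/12.57 + (10−8.94)²/8.94 + (16−16.49)²/16.49 + (7−14.23)²/14.23 + (6−10.12)²/10.12 + (30−18.65)²/18.65 = 21.4244
df = 4
p-value (upper-tail) = 0.00026
At α=0.01: p < α → reject H₀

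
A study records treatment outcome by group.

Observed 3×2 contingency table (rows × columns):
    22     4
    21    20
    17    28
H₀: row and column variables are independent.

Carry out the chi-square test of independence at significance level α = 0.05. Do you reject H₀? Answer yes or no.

reject H₀: yes

Row totals [26, 41, 45], col totals [60, 52], n=112
χ² = (22−13.93)²/13.93 + (4−12.07)²/12.07 + (21−21.96)²/21.96 + (20−19.04)²/19.04 + (17−24.11)²/24.11 + (28−20.89)²/20.89 = 14.6783
df = 2
p-value (upper-tail) = 0.00065
At α=0.05: p < α → reject H₀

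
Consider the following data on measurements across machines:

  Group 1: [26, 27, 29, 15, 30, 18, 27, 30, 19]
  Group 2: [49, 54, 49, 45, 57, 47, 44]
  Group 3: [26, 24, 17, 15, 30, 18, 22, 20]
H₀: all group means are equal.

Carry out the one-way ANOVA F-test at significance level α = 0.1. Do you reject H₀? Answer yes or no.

reject H₀: yes

Group means [24.56, 49.29, 21.50], grand mean 30.750
SSB = Σnᵢ(x̄ᵢ−x̄)² = 3434.849; SSW = ΣΣ(x−x̄ᵢ)² = 567.651
MSB = 3434.849/2 = 1717.4246; MSW = 567.651/21 = 27.0310
F = MSB/MSW = 63.5354
df = (2, 21)
p-value (upper-tail) = 0.00000
At α=0.1: p < α → reject H₀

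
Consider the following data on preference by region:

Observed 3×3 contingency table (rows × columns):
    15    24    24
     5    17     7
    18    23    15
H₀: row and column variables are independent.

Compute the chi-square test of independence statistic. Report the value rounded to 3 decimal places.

Row totals [63, 29, 56], col totals [38, 64, 46], n=148
χ² = (15−16.18)²/16.18 + (24−27.24)²/27.24 + (24−19.58)²/19.58 + (5−7.45)²/7.45 + (17−12.54)²/12.54 + (7−9.01)²/9.01 + (18−14.38)²/14.38 + (23−24.22)²/24.22 + (15−17.41)²/17.41 = 5.6136
df = 4

test statistic = 5.614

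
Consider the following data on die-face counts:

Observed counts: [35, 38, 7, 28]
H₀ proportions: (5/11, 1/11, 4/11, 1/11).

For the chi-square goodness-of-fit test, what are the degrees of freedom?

degrees of freedom = 3

df = k − 1 = 4 − 1 = 3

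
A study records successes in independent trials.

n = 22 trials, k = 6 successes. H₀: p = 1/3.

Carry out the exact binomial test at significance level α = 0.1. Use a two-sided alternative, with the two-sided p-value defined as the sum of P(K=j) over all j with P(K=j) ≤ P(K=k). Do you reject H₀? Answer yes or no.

Exact binomial: n=22, k=6, p₀=1/3=0.3333
P(X=j) = C(n,j)·p₀^j·(1−p₀)^(n−j); p = Σ P(X=j) over j with P(X=j) ≤ P(X=6)
p-value (two-sided) = 0.65497
At α=0.1: p ≥ α → fail to reject H₀

reject H₀: no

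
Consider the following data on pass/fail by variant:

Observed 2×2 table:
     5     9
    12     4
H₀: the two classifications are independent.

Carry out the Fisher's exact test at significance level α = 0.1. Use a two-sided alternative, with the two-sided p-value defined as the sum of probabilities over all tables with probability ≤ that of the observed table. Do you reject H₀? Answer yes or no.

Margins: r₁=14, r₂=16, c₁=17, c₂=13, n=30
p_obs = C(14,5)·C(16,12)/C(30,17); sum pmf over tables with pmf ≤ p_obs
p-value (two-sided) = 0.06336
At α=0.1: p < α → reject H₀

reject H₀: yes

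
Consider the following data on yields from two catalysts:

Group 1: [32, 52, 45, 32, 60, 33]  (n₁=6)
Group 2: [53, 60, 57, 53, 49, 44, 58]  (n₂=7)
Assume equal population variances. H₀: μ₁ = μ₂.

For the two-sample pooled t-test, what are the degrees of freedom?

degrees of freedom = 11

df = n₁ + n₂ − 2 = 6 + 7 − 2 = 11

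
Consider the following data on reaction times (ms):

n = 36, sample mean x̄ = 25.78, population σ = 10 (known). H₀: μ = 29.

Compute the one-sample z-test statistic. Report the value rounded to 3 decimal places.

SE = σ/√n = 10/√36 = 1.6667
z = (x̄−μ₀)/SE = (25.78−29)/1.6667 = -1.9320

test statistic = -1.932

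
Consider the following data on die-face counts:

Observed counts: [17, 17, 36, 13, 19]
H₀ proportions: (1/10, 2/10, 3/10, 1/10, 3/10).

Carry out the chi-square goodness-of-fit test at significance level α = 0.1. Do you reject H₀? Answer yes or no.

n = 102; E_i = n·p_i = [10.20, 20.40, 30.60, 10.20, 30.60]
χ² = (17−10.20)²/10.20 + (17−20.40)²/20.40 + (36−30.60)²/30.60 + (13−10.20)²/10.20 + (19−30.60)²/30.60 = 11.2190
df = 4
p-value (upper-tail) = 0.02421
At α=0.1: p < α → reject H₀

reject H₀: yes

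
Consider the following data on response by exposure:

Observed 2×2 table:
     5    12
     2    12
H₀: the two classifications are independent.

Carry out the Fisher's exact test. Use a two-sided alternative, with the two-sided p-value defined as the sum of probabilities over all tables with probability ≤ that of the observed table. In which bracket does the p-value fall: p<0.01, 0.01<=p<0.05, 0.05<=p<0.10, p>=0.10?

p-value bracket: p>=0.10

Margins: r₁=17, r₂=14, c₁=7, c₂=24, n=31
p_obs = C(17,5)·C(14,2)/C(31,7); sum pmf over tables with pmf ≤ p_obs
p-value (two-sided) = 0.41169
→ bracket: p>=0.10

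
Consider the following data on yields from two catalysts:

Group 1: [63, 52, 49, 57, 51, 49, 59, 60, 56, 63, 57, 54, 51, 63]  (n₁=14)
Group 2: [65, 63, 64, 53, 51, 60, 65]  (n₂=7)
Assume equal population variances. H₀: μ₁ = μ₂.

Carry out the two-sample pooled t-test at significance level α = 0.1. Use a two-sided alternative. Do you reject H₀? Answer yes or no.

x̄₁=56.000, s₁=5.129, n₁=14
x̄₂=60.143, s₂=5.843, n₂=7
s_p² = [13·5.129² + 6·5.843²]/19 = 28.7820
SE = √(s_p²·(1/14+1/7)) = 2.4835
t = (56.000−60.143)/2.4835 = -1.6682
df = 19
p-value (two-sided) = 0.11168
At α=0.1: p ≥ α → fail to reject H₀

reject H₀: no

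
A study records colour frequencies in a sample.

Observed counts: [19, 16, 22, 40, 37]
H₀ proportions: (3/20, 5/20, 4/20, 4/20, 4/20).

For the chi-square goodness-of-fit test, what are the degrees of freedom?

df = k − 1 = 5 − 1 = 4

degrees of freedom = 4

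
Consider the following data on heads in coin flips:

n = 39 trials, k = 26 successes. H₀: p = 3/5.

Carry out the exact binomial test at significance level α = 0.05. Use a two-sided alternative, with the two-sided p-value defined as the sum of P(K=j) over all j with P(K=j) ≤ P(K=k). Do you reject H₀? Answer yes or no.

reject H₀: no

Exact binomial: n=39, k=26, p₀=3/5=0.6000
P(X=j) = C(n,j)·p₀^j·(1−p₀)^(n−j); p = Σ P(X=j) over j with P(X=j) ≤ P(X=26)
p-value (two-sided) = 0.41968
At α=0.05: p ≥ α → fail to reject H₀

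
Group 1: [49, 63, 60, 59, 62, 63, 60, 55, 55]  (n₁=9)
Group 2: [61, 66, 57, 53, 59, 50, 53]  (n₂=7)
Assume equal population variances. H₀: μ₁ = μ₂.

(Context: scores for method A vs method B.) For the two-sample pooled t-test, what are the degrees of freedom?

df = n₁ + n₂ − 2 = 9 + 7 − 2 = 14

degrees of freedom = 14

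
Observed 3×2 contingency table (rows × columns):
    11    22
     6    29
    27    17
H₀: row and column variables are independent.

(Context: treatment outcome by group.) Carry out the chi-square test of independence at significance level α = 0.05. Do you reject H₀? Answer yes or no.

reject H₀: yes

Row totals [33, 35, 44], col totals [44, 68], n=112
χ² = (11−12.96)²/12.96 + (22−20.04)²/20.04 + (6−13.75)²/13.75 + (29−21.25)²/21.25 + (27−17.29)²/17.29 + (17−26.71)²/26.71 = 16.6766
df = 2
p-value (upper-tail) = 0.00024
At α=0.05: p < α → reject H₀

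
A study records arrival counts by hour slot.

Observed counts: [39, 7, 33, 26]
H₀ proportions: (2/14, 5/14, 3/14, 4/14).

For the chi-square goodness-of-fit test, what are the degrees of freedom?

df = k − 1 = 4 − 1 = 3

degrees of freedom = 3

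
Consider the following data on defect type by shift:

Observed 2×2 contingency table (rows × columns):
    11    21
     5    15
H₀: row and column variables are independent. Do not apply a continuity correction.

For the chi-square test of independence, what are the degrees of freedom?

df = (r−1)(c−1) = (2−1)·(2−1) = 1

degrees of freedom = 1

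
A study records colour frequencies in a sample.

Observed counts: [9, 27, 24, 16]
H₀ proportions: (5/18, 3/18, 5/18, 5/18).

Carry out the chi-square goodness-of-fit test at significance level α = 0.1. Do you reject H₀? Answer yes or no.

reject H₀: yes

n = 76; E_i = n·p_i = [21.11, 12.67, 21.11, 21.11]
χ² = (9−21.11)²/21.11 + (27−12.67)²/12.67 + (24−21.11)²/21.11 + (16−21.11)²/21.11 = 24.8000
df = 3
p-value (upper-tail) = 0.00002
At α=0.1: p < α → reject H₀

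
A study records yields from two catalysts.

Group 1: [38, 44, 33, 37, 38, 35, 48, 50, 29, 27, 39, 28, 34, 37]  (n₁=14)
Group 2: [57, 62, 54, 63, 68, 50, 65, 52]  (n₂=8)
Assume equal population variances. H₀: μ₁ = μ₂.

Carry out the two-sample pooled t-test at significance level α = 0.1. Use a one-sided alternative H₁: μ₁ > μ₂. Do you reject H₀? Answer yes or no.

x̄₁=36.929, s₁=6.900, n₁=14
x̄₂=58.875, s₂=6.556, n₂=8
s_p² = [13·6.900² + 7·6.556²]/20 = 45.9902
SE = √(s_p²·(1/14+1/8)) = 3.0056
t = (36.929−58.875)/3.0056 = -7.3018
df = 20
p-value (one-sided, H₁ greater) = 1.00000
At α=0.1: p ≥ α → fail to reject H₀

reject H₀: no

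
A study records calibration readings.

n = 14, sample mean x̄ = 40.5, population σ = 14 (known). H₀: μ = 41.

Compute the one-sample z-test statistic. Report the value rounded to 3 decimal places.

SE = σ/√n = 14/√14 = 3.7417
z = (x̄−μ₀)/SE = (40.5−41)/3.7417 = -0.1336

test statistic = -0.134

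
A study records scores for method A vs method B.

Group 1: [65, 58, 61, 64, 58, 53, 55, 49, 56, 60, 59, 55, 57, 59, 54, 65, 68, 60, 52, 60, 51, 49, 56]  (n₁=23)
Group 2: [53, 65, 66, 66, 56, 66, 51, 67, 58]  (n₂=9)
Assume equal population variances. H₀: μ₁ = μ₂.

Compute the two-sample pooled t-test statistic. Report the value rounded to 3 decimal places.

test statistic = -1.550

x̄₁=57.565, s₁=5.080, n₁=23
x̄₂=60.889, s₂=6.373, n₂=9
s_p² = [22·5.080² + 8·6.373²]/30 = 29.7514
SE = √(s_p²·(1/23+1/9)) = 2.1446
t = (57.565−60.889)/2.1446 = -1.5498
df = 30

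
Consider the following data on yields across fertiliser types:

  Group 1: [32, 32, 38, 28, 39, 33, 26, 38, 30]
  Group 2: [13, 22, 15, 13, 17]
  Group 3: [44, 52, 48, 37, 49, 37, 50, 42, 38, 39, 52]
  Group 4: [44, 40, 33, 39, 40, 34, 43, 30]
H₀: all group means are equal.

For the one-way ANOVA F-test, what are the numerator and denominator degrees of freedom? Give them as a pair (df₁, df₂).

k = 4 groups, N = 33 total
df = (k−1, N−k) = (4−1, 33−4) = (3, 29)

degrees of freedom = [3, 29]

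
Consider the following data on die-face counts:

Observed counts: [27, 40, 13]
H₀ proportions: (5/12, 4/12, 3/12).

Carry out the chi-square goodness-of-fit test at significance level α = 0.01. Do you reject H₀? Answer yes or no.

reject H₀: yes

n = 80; E_i = n·p_i = [33.33, 26.67, 20.00]
χ² = (27−33.33)²/33.33 + (40−26.67)²/26.67 + (13−20.00)²/20.00 = 10.3200
df = 2
p-value (upper-tail) = 0.00574
At α=0.01: p < α → reject H₀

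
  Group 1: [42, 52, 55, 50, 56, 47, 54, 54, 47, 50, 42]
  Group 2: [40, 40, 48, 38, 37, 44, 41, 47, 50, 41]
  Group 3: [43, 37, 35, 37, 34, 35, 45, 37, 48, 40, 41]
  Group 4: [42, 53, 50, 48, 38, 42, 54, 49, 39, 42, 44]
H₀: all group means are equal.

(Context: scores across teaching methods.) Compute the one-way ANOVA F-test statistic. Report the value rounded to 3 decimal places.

Group means [49.91, 42.60, 39.27, 45.55], grand mean 44.372
SSB = Σnᵢ(x̄ᵢ−x̄)² = 669.828; SSW = ΣΣ(x−x̄ᵢ)² = 930.218
MSB = 669.828/3 = 223.2761; MSW = 930.218/39 = 23.8517
F = MSB/MSW = 9.3610
df = (3, 39)

test statistic = 9.361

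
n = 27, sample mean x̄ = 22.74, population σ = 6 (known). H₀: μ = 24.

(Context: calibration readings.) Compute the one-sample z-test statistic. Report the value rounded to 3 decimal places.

test statistic = -1.091

SE = σ/√n = 6/√27 = 1.1547
z = (x̄−μ₀)/SE = (22.74−24)/1.1547 = -1.0912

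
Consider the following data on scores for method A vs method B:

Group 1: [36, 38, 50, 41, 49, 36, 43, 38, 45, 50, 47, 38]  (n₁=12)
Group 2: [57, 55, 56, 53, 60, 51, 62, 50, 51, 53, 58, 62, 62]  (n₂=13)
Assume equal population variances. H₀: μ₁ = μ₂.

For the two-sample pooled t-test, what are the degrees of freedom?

df = n₁ + n₂ − 2 = 12 + 13 − 2 = 23

degrees of freedom = 23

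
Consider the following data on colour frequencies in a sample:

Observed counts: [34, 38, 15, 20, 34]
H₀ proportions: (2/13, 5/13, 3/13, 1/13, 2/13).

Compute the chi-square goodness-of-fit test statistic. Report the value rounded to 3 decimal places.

test statistic = 36.003

n = 141; E_i = n·p_i = [21.69, 54.23, 32.54, 10.85, 21.69]
χ² = (34−21.69)²/21.69 + (38−54.23)²/54.23 + (15−32.54)²/32.54 + (20−10.85)²/10.85 + (34−21.69)²/21.69 = 36.0028
df = 4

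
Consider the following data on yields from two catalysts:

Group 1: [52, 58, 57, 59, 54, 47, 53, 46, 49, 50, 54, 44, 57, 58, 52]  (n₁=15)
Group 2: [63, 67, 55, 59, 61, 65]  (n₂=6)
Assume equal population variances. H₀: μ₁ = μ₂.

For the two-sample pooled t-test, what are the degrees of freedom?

degrees of freedom = 19

df = n₁ + n₂ − 2 = 15 + 6 − 2 = 19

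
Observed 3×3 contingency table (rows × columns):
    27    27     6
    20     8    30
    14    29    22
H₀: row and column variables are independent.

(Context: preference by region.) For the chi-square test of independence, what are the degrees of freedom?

df = (r−1)(c−1) = (3−1)·(3−1) = 4

degrees of freedom = 4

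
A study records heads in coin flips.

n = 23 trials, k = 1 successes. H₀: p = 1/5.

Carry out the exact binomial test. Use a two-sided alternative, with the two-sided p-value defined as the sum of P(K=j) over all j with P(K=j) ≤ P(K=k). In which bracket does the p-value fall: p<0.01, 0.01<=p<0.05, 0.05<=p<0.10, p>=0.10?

p-value bracket: 0.05<=p<0.10

Exact binomial: n=23, k=1, p₀=1/5=0.2000
P(X=j) = C(n,j)·p₀^j·(1−p₀)^(n−j); p = Σ P(X=j) over j with P(X=j) ≤ P(X=1)
p-value (two-sided) = 0.06719
→ bracket: 0.05<=p<0.10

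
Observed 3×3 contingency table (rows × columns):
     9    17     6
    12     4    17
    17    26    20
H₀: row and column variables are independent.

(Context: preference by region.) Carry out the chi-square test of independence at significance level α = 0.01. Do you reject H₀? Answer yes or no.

reject H₀: yes

Row totals [32, 33, 63], col totals [38, 47, 43], n=128
χ² = (9−9.50)²/9.50 + (17−11.75)²/11.75 + (6−10.75)²/10.75 + (12−9.80)²/9.80 + (4−12.12)²/12.12 + (17−11.09)²/11.09 + (17−18.70)²/18.70 + (26−23.13)²/23.13 + (20−21.16)²/21.16 = 14.1334
df = 4
p-value (upper-tail) = 0.00688
At α=0.01: p < α → reject H₀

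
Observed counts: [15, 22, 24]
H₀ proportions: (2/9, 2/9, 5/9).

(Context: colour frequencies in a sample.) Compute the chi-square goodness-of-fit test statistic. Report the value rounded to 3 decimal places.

n = 61; E_i = n·p_i = [13.56, 13.56, 33.89]
χ² = (15−13.56)²/13.56 + (22−13.56)²/13.56 + (24−33.89)²/33.89 = 8.3000
df = 2

test statistic = 8.300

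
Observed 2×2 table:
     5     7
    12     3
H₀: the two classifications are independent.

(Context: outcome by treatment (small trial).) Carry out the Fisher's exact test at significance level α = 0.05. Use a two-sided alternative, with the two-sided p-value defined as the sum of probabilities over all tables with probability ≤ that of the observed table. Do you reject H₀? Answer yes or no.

reject H₀: no

Margins: r₁=12, r₂=15, c₁=17, c₂=10, n=27
p_obs = C(12,5)·C(15,12)/C(27,17); sum pmf over tables with pmf ≤ p_obs
p-value (two-sided) = 0.05675
At α=0.05: p ≥ α → fail to reject H₀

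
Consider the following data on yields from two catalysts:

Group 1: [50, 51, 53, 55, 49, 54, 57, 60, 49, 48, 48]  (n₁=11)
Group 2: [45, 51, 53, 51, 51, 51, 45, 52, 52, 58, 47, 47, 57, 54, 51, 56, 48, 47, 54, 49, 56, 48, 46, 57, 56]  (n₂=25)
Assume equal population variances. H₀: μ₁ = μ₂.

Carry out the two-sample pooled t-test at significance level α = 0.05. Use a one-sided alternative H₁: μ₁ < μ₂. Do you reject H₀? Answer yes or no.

reject H₀: no

x̄₁=52.182, s₁=3.970, n₁=11
x̄₂=51.280, s₂=4.005, n₂=25
s_p² = [10·3.970² + 24·4.005²]/34 = 15.9611
SE = √(s_p²·(1/11+1/25)) = 1.4455
t = (52.182−51.280)/1.4455 = 0.6239
df = 34
p-value (one-sided, H₁ less) = 0.73157
At α=0.05: p ≥ α → fail to reject H₀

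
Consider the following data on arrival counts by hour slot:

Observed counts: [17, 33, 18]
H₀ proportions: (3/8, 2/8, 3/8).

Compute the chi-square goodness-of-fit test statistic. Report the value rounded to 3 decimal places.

n = 68; E_i = n·p_i = [25.50, 17.00, 25.50]
χ² = (17−25.50)²/25.50 + (33−17.00)²/17.00 + (18−25.50)²/25.50 = 20.0980
df = 2

test statistic = 20.098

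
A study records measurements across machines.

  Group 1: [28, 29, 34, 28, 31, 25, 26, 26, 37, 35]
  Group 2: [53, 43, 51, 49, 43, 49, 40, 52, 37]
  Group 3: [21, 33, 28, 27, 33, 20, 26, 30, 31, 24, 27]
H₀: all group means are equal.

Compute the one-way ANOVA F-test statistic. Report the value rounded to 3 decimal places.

test statistic = 44.944

Group means [29.90, 46.33, 27.27], grand mean 33.867
SSB = Σnᵢ(x̄ᵢ−x̄)² = 2034.385; SSW = ΣΣ(x−x̄ᵢ)² = 611.082
MSB = 2034.385/2 = 1017.1924; MSW = 611.082/27 = 22.6327
F = MSB/MSW = 44.9436
df = (2, 27)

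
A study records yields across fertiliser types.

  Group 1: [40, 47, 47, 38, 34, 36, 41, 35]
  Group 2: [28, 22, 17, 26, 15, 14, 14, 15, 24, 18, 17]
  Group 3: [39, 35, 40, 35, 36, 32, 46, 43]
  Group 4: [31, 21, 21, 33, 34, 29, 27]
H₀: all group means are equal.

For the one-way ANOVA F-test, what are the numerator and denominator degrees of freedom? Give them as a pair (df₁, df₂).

degrees of freedom = [3, 30]

k = 4 groups, N = 34 total
df = (k−1, N−k) = (4−1, 34−4) = (3, 30)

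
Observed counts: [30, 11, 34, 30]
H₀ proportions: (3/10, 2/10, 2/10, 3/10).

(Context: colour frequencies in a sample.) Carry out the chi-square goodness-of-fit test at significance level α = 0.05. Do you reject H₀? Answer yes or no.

n = 105; E_i = n·p_i = [31.50, 21.00, 21.00, 31.50]
χ² = (30−31.50)²/31.50 + (11−21.00)²/21.00 + (34−21.00)²/21.00 + (30−31.50)²/31.50 = 12.9524
df = 3
p-value (upper-tail) = 0.00474
At α=0.05: p < α → reject H₀

reject H₀: yes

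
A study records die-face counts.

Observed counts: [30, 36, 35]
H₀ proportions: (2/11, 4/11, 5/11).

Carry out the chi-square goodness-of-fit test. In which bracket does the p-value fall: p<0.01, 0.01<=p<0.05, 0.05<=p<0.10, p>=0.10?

p-value bracket: p<0.01

n = 101; E_i = n·p_i = [18.36, 36.73, 45.91]
χ² = (30−18.36)²/18.36 + (36−36.73)²/36.73 + (35−45.91)²/45.91 = 9.9802
df = 2
p-value (upper-tail) = 0.00680
→ bracket: p<0.01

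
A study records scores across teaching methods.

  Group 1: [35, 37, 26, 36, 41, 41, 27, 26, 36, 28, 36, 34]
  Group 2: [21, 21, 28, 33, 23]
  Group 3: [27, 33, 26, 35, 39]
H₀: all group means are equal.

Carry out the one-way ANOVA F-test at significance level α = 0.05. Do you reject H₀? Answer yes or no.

Group means [33.58, 25.20, 32.00], grand mean 31.318
SSB = Σnᵢ(x̄ᵢ−x̄)² = 251.056; SSW = ΣΣ(x−x̄ᵢ)² = 559.717
MSB = 251.056/2 = 125.5280; MSW = 559.717/19 = 29.4588
F = MSB/MSW = 4.2611
df = (2, 19)
p-value (upper-tail) = 0.02959
At α=0.05: p < α → reject H₀

reject H₀: yes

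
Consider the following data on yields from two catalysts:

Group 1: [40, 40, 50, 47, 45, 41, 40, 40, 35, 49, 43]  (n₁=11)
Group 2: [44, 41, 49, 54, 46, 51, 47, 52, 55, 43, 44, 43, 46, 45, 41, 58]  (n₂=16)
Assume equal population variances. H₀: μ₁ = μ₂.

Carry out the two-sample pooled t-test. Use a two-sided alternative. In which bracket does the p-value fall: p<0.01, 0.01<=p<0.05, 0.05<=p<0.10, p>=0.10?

p-value bracket: 0.01<=p<0.05

x̄₁=42.727, s₁=4.563, n₁=11
x̄₂=47.438, s₂=5.189, n₂=16
s_p² = [10·4.563² + 15·5.189²]/25 = 24.4848
SE = √(s_p²·(1/11+1/16)) = 1.9381
t = (42.727−47.438)/1.9381 = -2.4303
df = 25
p-value (two-sided) = 0.02260
→ bracket: 0.01<=p<0.05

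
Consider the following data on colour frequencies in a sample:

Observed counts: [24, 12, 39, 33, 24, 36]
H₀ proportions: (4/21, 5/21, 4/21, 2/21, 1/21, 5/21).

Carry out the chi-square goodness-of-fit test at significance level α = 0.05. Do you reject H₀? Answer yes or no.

reject H₀: yes

n = 168; E_i = n·p_i = [32.00, 40.00, 32.00, 16.00, 8.00, 40.00]
χ² = (24−32.00)²/32.00 + (12−40.00)²/40.00 + (39−32.00)²/32.00 + (33−16.00)²/16.00 + (24−8.00)²/8.00 + (36−40.00)²/40.00 = 73.5938
df = 5
p-value (upper-tail) = 0.00000
At α=0.05: p < α → reject H₀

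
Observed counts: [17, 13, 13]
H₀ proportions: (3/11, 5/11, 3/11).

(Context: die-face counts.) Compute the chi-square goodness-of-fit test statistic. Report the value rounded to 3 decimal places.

test statistic = 4.701

n = 43; E_i = n·p_i = [11.73, 19.55, 11.73]
χ² = (17−11.73)²/11.73 + (13−19.55)²/19.55 + (13−11.73)²/11.73 = 4.7008
df = 2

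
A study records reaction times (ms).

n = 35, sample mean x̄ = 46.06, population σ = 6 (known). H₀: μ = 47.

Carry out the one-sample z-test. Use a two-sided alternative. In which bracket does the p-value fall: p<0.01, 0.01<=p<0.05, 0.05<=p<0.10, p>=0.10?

p-value bracket: p>=0.10

SE = σ/√n = 6/√35 = 1.0142
z = (x̄−μ₀)/SE = (46.06−47)/1.0142 = -0.9269
p-value (two-sided) = 0.35400
→ bracket: p>=0.10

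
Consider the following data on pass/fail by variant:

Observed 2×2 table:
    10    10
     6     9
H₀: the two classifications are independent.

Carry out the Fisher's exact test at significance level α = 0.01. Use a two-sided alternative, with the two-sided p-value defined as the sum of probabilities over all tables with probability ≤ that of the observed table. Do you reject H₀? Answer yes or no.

Margins: r₁=20, r₂=15, c₁=16, c₂=19, n=35
p_obs = C(20,10)·C(15,6)/C(35,16); sum pmf over tables with pmf ≤ p_obs
p-value (two-sided) = 0.73378
At α=0.01: p ≥ α → fail to reject H₀

reject H₀: no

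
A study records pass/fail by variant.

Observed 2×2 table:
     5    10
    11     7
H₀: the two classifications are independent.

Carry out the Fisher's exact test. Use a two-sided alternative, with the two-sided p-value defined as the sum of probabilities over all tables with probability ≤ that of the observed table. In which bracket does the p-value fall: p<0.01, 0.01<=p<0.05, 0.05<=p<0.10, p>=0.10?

p-value bracket: p>=0.10

Margins: r₁=15, r₂=18, c₁=16, c₂=17, n=33
p_obs = C(15,5)·C(18,11)/C(33,16); sum pmf over tables with pmf ≤ p_obs
p-value (two-sided) = 0.16632
→ bracket: p>=0.10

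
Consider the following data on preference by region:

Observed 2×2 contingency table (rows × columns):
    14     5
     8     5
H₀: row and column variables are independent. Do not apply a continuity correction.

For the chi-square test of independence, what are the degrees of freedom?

df = (r−1)(c−1) = (2−1)·(2−1) = 1

degrees of freedom = 1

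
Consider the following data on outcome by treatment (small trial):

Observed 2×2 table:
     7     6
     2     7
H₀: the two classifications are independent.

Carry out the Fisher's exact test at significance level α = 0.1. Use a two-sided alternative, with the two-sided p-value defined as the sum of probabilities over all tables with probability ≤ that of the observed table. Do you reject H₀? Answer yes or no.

Margins: r₁=13, r₂=9, c₁=9, c₂=13, n=22
p_obs = C(13,7)·C(9,2)/C(22,9); sum pmf over tables with pmf ≤ p_obs
p-value (two-sided) = 0.20310
At α=0.1: p ≥ α → fail to reject H₀

reject H₀: no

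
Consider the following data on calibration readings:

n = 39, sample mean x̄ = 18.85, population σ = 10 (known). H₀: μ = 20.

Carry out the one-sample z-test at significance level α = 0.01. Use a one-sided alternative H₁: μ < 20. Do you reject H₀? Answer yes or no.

reject H₀: no

SE = σ/√n = 10/√39 = 1.6013
z = (x̄−μ₀)/SE = (18.85−20)/1.6013 = -0.7182
p-value (one-sided, H₁ less) = 0.23632
At α=0.01: p ≥ α → fail to reject H₀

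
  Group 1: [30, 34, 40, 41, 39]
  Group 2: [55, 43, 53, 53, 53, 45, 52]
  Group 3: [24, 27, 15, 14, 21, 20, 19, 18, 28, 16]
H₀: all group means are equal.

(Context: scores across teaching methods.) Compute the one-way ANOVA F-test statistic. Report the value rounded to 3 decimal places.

test statistic = 86.123

Group means [36.80, 50.57, 20.20], grand mean 33.636
SSB = Σnᵢ(x̄ᵢ−x̄)² = 3862.977; SSW = ΣΣ(x−x̄ᵢ)² = 426.114
MSB = 3862.977/2 = 1931.4883; MSW = 426.114/19 = 22.4271
F = MSB/MSW = 86.1231
df = (2, 19)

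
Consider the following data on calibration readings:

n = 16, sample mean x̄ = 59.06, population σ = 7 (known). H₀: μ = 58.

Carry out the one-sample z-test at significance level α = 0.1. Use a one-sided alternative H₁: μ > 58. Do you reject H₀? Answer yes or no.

SE = σ/√n = 7/√16 = 1.7500
z = (x̄−μ₀)/SE = (59.06−58)/1.7500 = 0.6057
p-value (one-sided, H₁ greater) = 0.27235
At α=0.1: p ≥ α → fail to reject H₀

reject H₀: no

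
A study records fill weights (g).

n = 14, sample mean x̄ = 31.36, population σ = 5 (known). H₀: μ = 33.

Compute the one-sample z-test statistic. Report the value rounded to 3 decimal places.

test statistic = -1.227

SE = σ/√n = 5/√14 = 1.3363
z = (x̄−μ₀)/SE = (31.36−33)/1.3363 = -1.2273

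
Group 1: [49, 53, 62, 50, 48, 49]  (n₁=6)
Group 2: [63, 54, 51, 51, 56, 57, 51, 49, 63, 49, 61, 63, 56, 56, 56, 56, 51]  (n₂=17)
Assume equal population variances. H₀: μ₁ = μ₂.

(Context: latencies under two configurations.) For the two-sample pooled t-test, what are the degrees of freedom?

degrees of freedom = 21

df = n₁ + n₂ − 2 = 6 + 17 − 2 = 21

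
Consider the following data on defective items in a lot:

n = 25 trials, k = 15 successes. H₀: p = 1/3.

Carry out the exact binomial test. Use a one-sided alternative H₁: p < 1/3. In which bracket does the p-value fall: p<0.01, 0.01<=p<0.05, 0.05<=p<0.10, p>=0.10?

Exact binomial: n=25, k=15, p₀=1/3=0.3333
P(X≤15) from Σ C(n,i)·p₀^i·(1−p₀)^(n−i)
p-value (one-sided, H₁ less) = 0.99835
→ bracket: p>=0.10

p-value bracket: p>=0.10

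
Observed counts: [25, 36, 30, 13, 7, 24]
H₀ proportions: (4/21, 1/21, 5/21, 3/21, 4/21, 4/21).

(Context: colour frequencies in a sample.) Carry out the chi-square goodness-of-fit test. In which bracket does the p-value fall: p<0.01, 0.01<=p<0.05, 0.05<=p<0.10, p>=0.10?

p-value bracket: p<0.01

n = 135; E_i = n·p_i = [25.71, 6.43, 32.14, 19.29, 25.71, 25.71]
χ² = (25−25.71)²/25.71 + (36−6.43)²/6.43 + (30−32.14)²/32.14 + (13−19.29)²/19.29 + (7−25.71)²/25.71 + (24−25.71)²/25.71 = 151.9741
df = 5
p-value (upper-tail) = 0.00000
→ bracket: p<0.01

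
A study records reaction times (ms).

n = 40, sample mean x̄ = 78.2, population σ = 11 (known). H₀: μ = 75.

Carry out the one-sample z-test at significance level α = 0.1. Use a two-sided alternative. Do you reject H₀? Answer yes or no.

reject H₀: yes

SE = σ/√n = 11/√40 = 1.7393
z = (x̄−μ₀)/SE = (78.2−75)/1.7393 = 1.8399
p-value (two-sided) = 0.06579
At α=0.1: p < α → reject H₀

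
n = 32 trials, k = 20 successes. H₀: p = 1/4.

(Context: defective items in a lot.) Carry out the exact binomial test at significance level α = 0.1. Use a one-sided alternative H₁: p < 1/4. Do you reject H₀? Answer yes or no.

reject H₀: no

Exact binomial: n=32, k=20, p₀=1/4=0.2500
P(X≤20) from Σ C(n,i)·p₀^i·(1−p₀)^(n−i)
p-value (one-sided, H₁ less) = 1.00000
At α=0.1: p ≥ α → fail to reject H₀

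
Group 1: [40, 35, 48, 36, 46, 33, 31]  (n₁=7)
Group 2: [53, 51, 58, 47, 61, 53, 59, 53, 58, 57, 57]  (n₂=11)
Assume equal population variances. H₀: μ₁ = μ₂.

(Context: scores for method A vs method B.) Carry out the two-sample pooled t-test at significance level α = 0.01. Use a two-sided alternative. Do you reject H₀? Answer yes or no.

reject H₀: yes

x̄₁=38.429, s₁=6.503, n₁=7
x̄₂=55.182, s₂=4.119, n₂=11
s_p² = [6·6.503² + 10·4.119²]/16 = 26.4594
SE = √(s_p²·(1/7+1/11)) = 2.4870
t = (38.429−55.182)/2.4870 = -6.7362
df = 16
p-value (two-sided) = 0.00000
At α=0.01: p < α → reject H₀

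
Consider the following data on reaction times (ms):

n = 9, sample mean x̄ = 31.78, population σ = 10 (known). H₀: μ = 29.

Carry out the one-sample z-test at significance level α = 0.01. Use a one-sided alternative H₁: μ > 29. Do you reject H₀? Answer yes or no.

reject H₀: no

SE = σ/√n = 10/√9 = 3.3333
z = (x̄−μ₀)/SE = (31.78−29)/3.3333 = 0.8340
p-value (one-sided, H₁ greater) = 0.20214
At α=0.01: p ≥ α → fail to reject H₀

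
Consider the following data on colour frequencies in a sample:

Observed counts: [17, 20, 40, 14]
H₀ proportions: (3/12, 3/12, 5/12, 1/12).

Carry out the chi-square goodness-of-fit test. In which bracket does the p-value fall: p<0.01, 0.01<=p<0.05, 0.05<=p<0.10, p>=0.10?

n = 91; E_i = n·p_i = [22.75, 22.75, 37.92, 7.58]
χ² = (17−22.75)²/22.75 + (20−22.75)²/22.75 + (40−37.92)²/37.92 + (14−7.58)²/7.58 = 7.3297
df = 3
p-value (upper-tail) = 0.06210
→ bracket: 0.05<=p<0.10

p-value bracket: 0.05<=p<0.10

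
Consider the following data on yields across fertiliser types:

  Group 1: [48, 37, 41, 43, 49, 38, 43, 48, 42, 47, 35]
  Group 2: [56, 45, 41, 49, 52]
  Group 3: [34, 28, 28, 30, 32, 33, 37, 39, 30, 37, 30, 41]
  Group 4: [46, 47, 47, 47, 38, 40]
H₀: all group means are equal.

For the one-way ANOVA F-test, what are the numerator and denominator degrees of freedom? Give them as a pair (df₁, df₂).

degrees of freedom = [3, 30]

k = 4 groups, N = 34 total
df = (k−1, N−k) = (4−1, 34−4) = (3, 30)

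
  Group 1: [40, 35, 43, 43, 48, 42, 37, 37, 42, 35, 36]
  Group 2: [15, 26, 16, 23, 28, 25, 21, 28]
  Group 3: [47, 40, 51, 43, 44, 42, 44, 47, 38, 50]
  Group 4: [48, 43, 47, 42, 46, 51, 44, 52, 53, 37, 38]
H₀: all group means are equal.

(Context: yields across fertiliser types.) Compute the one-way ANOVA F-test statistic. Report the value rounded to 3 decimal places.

Group means [39.82, 22.75, 44.60, 45.55], grand mean 39.175
SSB = Σnᵢ(x̄ᵢ−x̄)² = 2903.511; SSW = ΣΣ(x−x̄ᵢ)² = 796.264
MSB = 2903.511/3 = 967.8371; MSW = 796.264/36 = 22.1184
F = MSB/MSW = 43.7570
df = (3, 36)

test statistic = 43.757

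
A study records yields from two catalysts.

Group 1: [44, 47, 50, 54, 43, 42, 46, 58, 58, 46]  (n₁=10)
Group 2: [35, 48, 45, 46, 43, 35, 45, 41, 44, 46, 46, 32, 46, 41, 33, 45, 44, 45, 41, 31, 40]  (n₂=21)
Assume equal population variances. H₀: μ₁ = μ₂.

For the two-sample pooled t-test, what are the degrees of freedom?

degrees of freedom = 29

df = n₁ + n₂ − 2 = 10 + 21 − 2 = 29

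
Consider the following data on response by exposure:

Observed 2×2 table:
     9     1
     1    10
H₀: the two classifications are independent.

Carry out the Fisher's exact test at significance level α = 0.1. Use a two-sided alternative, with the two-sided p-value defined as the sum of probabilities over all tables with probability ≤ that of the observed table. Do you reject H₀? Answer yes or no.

Margins: r₁=10, r₂=11, c₁=10, c₂=11, n=21
p_obs = C(10,9)·C(11,1)/C(21,10); sum pmf over tables with pmf ≤ p_obs
p-value (two-sided) = 0.00035
At α=0.1: p < α → reject H₀

reject H₀: yes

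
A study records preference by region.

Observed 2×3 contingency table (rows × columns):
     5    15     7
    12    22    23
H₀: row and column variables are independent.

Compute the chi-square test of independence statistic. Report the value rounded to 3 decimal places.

test statistic = 2.322

Row totals [27, 57], col totals [17, 37, 30], n=84
χ² = (5−5.46)²/5.46 + (15−11.89)²/11.89 + (7−9.64)²/9.64 + (12−11.54)²/11.54 + (22−25.11)²/25.11 + (23−20.36)²/20.36 = 2.3219
df = 2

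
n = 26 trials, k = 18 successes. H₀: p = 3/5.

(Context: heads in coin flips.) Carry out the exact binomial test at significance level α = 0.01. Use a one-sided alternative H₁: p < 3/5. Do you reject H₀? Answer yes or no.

Exact binomial: n=26, k=18, p₀=3/5=0.6000
P(X≤18) from Σ C(n,i)·p₀^i·(1−p₀)^(n−i)
p-value (one-sided, H₁ less) = 0.87844
At α=0.01: p ≥ α → fail to reject H₀

reject H₀: no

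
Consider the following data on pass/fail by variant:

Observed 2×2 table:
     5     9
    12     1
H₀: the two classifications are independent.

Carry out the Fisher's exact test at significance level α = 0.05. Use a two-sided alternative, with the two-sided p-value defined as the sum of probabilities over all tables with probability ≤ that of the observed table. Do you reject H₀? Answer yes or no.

reject H₀: yes

Margins: r₁=14, r₂=13, c₁=17, c₂=10, n=27
p_obs = C(14,5)·C(13,12)/C(27,17); sum pmf over tables with pmf ≤ p_obs
p-value (two-sided) = 0.00442
At α=0.05: p < α → reject H₀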